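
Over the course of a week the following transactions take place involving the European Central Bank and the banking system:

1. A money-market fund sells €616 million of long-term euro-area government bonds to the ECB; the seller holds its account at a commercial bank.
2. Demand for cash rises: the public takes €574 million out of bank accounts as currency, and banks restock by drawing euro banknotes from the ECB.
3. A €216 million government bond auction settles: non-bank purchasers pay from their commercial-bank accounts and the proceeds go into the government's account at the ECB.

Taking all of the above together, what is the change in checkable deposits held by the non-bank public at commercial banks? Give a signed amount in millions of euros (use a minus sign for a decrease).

-€174 million

Asset purchase (from non-banks) €616 million: non-bank counterparties' bank balances rise → +€616M.
Currency withdrawal €574 million: non-bank counterparties' bank balances fall → −€574M.
Government account inflow €216 million: non-bank counterparties' bank balances fall → −€216M.
Net: 616 − 574 − 216 = -€174 million.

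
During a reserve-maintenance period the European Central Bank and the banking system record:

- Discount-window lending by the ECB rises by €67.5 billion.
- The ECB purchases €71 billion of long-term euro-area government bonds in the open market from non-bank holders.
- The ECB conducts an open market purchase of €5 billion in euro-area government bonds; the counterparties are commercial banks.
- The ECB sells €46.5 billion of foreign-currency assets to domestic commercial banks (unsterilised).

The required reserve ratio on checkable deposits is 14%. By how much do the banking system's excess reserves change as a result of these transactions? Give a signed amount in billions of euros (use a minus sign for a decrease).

Discount-window loan €67.5 billion: reserves +€67.5B, deposits 0.
Asset purchase (from non-banks) €71 billion: reserves +€71B, deposits +€71B.
OMO purchase (from banks) €5 billion: reserves +€5B, deposits 0.
FX sale €46.5 billion: reserves −€46.5B, deposits 0.
Totals: Δreserves = +€97B, Δdeposits = +€71B.
Δrequired reserves = 14% × +€71B = +€9.94B.
Δexcess reserves = Δreserves − Δrequired = +€97B − (+€9.94B) = +€87.06 billion.

+€87.06 billion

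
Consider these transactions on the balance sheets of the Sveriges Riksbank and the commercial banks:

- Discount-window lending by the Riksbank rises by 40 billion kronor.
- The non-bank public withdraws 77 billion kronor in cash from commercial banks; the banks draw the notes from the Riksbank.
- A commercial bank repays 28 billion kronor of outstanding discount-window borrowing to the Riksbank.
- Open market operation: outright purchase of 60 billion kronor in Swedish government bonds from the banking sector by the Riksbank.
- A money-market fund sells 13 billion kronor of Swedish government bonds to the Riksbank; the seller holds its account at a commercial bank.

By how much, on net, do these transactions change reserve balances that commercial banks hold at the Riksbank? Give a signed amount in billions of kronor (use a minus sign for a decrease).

Discount-window loan 40 billion kronor: the loan is credited to the bank's reserve account → +40B.
Currency withdrawal 77 billion kronor: banks swap reserves for currency → −77B.
Discount-window repayment 28 billion kronor: repayment is debited from reserves → −28B.
OMO purchase (from banks) 60 billion kronor: the Riksbank pays by crediting reserve accounts → +60B.
Asset purchase (from non-banks) 13 billion kronor: the Riksbank pays by crediting reserve accounts → +13B.
Net: 40 − 77 − 28 + 60 + 13 = +8 billion.

+8 billion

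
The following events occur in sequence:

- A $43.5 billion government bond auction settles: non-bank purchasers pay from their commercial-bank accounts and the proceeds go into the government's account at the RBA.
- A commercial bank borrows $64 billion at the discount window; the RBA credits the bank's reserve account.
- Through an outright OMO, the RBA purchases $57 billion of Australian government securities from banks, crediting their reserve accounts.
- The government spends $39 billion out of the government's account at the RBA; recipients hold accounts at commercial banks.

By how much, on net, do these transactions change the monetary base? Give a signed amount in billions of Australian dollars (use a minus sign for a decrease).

+$116.5 billion

Government account inflow $43.5 billion: reserves shift to a non-base liability → −$43.5B.
Discount-window loan $64 billion: RBA balance sheet expands → +$64B.
OMO purchase (from banks) $57 billion: RBA balance sheet expands → +$57B.
Government spending $39 billion: a non-base liability converts back to reserves → +$39B.
Net: −43.5 + 64 + 57 + 39 = +$116.5 billion.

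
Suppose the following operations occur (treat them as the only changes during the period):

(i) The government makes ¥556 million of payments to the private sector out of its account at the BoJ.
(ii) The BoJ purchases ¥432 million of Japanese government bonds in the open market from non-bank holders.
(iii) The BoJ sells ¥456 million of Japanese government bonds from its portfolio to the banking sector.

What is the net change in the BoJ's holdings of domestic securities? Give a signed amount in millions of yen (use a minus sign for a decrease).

Government spending ¥556 million: the BoJ's securities portfolio is untouched → 0.
Asset purchase (from non-banks) ¥432 million: securities added to the BoJ's portfolio → +¥432M.
OMO sale (to banks) ¥456 million: securities removed from the BoJ's portfolio → −¥456M.
Net: 0 + 432 − 456 = -¥24 million.

-¥24 million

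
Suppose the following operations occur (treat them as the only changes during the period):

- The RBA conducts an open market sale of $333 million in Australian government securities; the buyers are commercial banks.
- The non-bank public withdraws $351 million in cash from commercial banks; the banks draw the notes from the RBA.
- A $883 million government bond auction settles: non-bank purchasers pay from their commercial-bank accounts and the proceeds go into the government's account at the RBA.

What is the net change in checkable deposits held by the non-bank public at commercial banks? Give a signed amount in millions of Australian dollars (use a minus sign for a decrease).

RBA balance sheet:
  Assets:      Securities −$333M
  Liabilities: Bank reserves −$1567M, Currency in circulation +$351M, Government deposits +$883M
Commercial banking system:
  Assets:      Reserves at CB −$1567M, Securities +$333M
  Liabilities: Checkable deposits −$1234M
So the change in checkable deposits held by the non-bank public at commercial banks is -$1234 million.

-$1234 million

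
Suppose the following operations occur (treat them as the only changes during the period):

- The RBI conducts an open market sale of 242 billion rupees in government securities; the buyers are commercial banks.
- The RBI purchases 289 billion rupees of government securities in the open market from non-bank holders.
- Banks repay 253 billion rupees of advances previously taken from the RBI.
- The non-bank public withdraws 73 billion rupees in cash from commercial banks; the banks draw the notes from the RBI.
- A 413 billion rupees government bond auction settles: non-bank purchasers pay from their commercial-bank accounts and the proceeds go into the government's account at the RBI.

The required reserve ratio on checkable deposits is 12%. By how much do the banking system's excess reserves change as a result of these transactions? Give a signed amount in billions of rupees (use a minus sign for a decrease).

-668.36 billion

OMO sale (to banks) 242 billion rupees: reserves −242B, deposits 0.
Asset purchase (from non-banks) 289 billion rupees: reserves +289B, deposits +289B.
Discount-window repayment 253 billion rupees: reserves −253B, deposits 0.
Currency withdrawal 73 billion rupees: reserves −73B, deposits −73B.
Government account inflow 413 billion rupees: reserves −413B, deposits −413B.
Totals: Δreserves = −692B, Δdeposits = −197B.
Δrequired reserves = 12% × −197B = −23.64B.
Δexcess reserves = Δreserves − Δrequired = −692B − (−23.64B) = -668.36 billion.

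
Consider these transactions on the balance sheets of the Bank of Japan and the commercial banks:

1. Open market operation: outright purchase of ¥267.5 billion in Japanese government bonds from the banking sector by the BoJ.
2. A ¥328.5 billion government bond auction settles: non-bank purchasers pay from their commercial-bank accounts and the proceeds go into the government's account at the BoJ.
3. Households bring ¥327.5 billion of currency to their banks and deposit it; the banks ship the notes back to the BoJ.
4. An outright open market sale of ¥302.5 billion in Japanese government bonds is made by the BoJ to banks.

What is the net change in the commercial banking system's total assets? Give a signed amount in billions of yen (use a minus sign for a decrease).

OMO purchase (from banks) ¥267.5 billion: just an asset swap on bank balance sheets → 0.
Government account inflow ¥328.5 billion: bank balance sheets shrink → −¥328.5B.
Currency deposit ¥327.5 billion: bank balance sheets expand → +¥327.5B.
OMO sale (to banks) ¥302.5 billion: just an asset swap on bank balance sheets → 0.
Net: 0 − 328.5 + 327.5 + 0 = -¥1 billion.

-¥1 billion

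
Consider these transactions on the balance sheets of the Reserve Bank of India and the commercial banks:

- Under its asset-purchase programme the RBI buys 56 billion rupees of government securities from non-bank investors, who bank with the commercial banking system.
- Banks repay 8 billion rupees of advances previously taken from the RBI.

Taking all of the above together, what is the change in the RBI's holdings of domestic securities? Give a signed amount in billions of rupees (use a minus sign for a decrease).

+56 billion

Asset purchase (from non-banks) 56 billion rupees: securities added to the RBI's portfolio → +56B.
Discount-window repayment 8 billion rupees: the RBI's securities portfolio is untouched → 0.
Net: 56 + 0 = +56 billion.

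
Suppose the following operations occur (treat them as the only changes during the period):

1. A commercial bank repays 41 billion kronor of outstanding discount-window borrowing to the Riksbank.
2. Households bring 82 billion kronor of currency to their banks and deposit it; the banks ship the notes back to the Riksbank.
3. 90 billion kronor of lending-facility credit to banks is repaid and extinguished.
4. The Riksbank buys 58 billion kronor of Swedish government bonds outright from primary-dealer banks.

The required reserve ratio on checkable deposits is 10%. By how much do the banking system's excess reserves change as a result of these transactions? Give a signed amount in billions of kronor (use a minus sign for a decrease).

Discount-window repayment 41 billion kronor: reserves −41B, deposits 0.
Currency deposit 82 billion kronor: reserves +82B, deposits +82B.
Discount-window repayment 90 billion kronor: reserves −90B, deposits 0.
OMO purchase (from banks) 58 billion kronor: reserves +58B, deposits 0.
Totals: Δreserves = +9B, Δdeposits = +82B.
Δrequired reserves = 10% × +82B = +8.2B.
Δexcess reserves = Δreserves − Δrequired = +9B − (+8.2B) = +0.8 billion.

+0.8 billion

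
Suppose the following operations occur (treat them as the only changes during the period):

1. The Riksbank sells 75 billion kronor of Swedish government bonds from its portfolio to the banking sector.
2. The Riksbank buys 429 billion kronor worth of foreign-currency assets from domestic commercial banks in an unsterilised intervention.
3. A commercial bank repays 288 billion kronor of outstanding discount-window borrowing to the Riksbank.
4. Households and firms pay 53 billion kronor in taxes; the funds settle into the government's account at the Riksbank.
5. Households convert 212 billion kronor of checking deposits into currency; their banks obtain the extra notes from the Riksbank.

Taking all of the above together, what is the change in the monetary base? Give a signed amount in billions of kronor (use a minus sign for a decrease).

+13 billion

OMO sale (to banks) 75 billion kronor: Riksbank balance sheet contracts → −75B.
FX purchase 429 billion kronor: Riksbank balance sheet expands → +429B.
Discount-window repayment 288 billion kronor: Riksbank balance sheet contracts → −288B.
Government account inflow 53 billion kronor: reserves shift to a non-base liability → −53B.
Currency withdrawal 212 billion kronor: just a shift between currency and reserves — both are base money → 0.
Net: −75 + 429 − 288 − 53 + 0 = +13 billion.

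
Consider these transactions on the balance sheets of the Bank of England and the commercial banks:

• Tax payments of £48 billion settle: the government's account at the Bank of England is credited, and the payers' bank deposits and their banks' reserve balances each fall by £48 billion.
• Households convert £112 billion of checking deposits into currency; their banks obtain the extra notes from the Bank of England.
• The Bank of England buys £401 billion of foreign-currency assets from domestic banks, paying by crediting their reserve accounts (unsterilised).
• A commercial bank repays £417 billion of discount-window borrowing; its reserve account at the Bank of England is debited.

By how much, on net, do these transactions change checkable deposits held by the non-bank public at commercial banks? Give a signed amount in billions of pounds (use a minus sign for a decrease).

-£160 billion

Bank of England balance sheet:
  Assets:      Loans to banks −£417B, Foreign assets +£401B
  Liabilities: Bank reserves −£176B, Currency in circulation +£112B, Government deposits +£48B
Commercial banking system:
  Assets:      Reserves at CB −£176B, Foreign assets −£401B
  Liabilities: Checkable deposits −£160B, Borrowings from CB −£417B
So the change in checkable deposits held by the non-bank public at commercial banks is -£160 billion.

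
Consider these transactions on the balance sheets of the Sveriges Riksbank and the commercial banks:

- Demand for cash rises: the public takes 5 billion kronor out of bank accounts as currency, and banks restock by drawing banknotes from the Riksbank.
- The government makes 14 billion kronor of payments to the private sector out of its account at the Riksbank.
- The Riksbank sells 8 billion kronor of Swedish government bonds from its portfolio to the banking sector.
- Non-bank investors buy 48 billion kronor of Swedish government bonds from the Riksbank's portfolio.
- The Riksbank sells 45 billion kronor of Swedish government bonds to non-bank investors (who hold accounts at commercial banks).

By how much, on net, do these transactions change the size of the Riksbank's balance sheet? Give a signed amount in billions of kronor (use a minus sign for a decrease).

-101 billion

Currency withdrawal 5 billion kronor: only the composition of liabilities changes → 0.
Government spending 14 billion kronor: only the composition of liabilities changes → 0.
OMO sale (to banks) 8 billion kronor: a Riksbank asset is shed → −8B.
Asset sale (to non-banks) 48 billion kronor: a Riksbank asset is shed → −48B.
Asset sale (to non-banks) 45 billion kronor: a Riksbank asset is shed → −45B.
Net: 0 + 0 − 8 − 48 − 45 = -101 billion.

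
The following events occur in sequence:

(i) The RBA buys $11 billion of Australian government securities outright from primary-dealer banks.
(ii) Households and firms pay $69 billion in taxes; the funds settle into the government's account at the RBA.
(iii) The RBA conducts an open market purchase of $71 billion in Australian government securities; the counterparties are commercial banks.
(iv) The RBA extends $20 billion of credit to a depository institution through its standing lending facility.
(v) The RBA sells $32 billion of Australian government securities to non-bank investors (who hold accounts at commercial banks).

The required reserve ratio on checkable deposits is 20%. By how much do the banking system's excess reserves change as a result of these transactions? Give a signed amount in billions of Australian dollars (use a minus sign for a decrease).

OMO purchase (from banks) $11 billion: reserves +$11B, deposits 0.
Government account inflow $69 billion: reserves −$69B, deposits −$69B.
OMO purchase (from banks) $71 billion: reserves +$71B, deposits 0.
Discount-window loan $20 billion: reserves +$20B, deposits 0.
Asset sale (to non-banks) $32 billion: reserves −$32B, deposits −$32B.
Totals: Δreserves = +$1B, Δdeposits = −$101B.
Δrequired reserves = 20% × −$101B = −$20.2B.
Δexcess reserves = Δreserves − Δrequired = +$1B − (−$20.2B) = +$21.2 billion.

+$21.2 billion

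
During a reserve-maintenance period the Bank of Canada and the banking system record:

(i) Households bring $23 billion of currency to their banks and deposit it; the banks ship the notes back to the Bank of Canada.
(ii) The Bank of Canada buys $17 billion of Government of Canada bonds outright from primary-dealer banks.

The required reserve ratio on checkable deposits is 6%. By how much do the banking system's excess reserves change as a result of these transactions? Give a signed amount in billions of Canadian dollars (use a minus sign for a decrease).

+$38.62 billion

Currency deposit $23 billion: reserves +$23B, deposits +$23B.
OMO purchase (from banks) $17 billion: reserves +$17B, deposits 0.
Totals: Δreserves = +$40B, Δdeposits = +$23B.
Δrequired reserves = 6% × +$23B = +$1.38B.
Δexcess reserves = Δreserves − Δrequired = +$40B − (+$1.38B) = +$38.62 billion.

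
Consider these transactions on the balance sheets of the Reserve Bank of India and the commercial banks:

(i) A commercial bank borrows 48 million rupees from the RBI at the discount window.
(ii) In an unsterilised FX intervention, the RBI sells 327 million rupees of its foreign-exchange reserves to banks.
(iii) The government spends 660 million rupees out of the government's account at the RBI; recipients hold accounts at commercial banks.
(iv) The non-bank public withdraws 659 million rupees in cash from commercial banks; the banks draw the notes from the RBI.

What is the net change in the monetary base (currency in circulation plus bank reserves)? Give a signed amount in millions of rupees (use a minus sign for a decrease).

RBI balance sheet:
  Assets:      Loans to banks +48M, Foreign assets −327M
  Liabilities: Bank reserves −278M, Currency in circulation +659M, Government deposits −660M
Commercial banking system:
  Assets:      Reserves at CB −278M, Foreign assets +327M
  Liabilities: Checkable deposits +1M, Borrowings from CB +48M
Monetary base = currency + reserves: +659M + (−278M) = +381 million.

+381 million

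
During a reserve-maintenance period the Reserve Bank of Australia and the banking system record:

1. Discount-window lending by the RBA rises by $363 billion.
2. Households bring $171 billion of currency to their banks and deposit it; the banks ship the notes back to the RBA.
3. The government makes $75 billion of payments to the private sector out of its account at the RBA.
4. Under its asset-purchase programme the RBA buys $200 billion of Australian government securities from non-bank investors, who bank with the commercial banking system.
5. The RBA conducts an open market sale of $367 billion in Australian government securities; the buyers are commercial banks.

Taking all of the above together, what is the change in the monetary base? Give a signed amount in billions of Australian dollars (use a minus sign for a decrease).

RBA balance sheet:
  Assets:      Securities −$167B, Loans to banks +$363B
  Liabilities: Bank reserves +$442B, Currency in circulation −$171B, Government deposits −$75B
Monetary base = currency + reserves: −$171B + (+$442B) = +$271 billion.

+$271 billion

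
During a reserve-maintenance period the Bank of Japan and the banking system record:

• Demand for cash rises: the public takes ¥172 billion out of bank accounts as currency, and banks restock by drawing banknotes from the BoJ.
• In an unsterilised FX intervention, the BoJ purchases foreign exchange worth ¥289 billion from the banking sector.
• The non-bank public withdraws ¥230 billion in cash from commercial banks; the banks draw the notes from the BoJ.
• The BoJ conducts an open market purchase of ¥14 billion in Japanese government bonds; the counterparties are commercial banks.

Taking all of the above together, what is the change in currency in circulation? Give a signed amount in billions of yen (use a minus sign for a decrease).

+¥402 billion

Currency withdrawal ¥172 billion: notes leave the central bank → +¥172B.
FX purchase ¥289 billion: no currency enters or leaves circulation → 0.
Currency withdrawal ¥230 billion: notes leave the central bank → +¥230B.
OMO purchase (from banks) ¥14 billion: no currency enters or leaves circulation → 0.
Net: 172 + 0 + 230 + 0 = +¥402 billion.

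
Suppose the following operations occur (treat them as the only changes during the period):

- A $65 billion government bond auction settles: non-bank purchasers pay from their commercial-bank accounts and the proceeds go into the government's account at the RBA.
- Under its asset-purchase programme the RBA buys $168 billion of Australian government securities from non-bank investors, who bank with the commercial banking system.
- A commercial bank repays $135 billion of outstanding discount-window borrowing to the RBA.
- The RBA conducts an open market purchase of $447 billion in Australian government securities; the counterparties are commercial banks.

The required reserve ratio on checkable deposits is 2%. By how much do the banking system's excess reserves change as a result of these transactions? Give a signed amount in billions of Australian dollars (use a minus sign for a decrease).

+$412.94 billion

Government account inflow $65 billion: reserves −$65B, deposits −$65B.
Asset purchase (from non-banks) $168 billion: reserves +$168B, deposits +$168B.
Discount-window repayment $135 billion: reserves −$135B, deposits 0.
OMO purchase (from banks) $447 billion: reserves +$447B, deposits 0.
Totals: Δreserves = +$415B, Δdeposits = +$103B.
Δrequired reserves = 2% × +$103B = +$2.06B.
Δexcess reserves = Δreserves − Δrequired = +$415B − (+$2.06B) = +$412.94 billion.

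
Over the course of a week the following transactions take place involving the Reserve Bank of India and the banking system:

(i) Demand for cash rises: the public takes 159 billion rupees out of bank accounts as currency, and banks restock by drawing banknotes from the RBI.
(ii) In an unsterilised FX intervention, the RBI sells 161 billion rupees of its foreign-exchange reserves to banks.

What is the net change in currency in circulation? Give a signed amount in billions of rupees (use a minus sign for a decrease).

RBI balance sheet:
  Assets:      Foreign assets −161B
  Liabilities: Bank reserves −320B, Currency in circulation +159B
Commercial banking system:
  Assets:      Reserves at CB −320B, Foreign assets +161B
  Liabilities: Checkable deposits −159B
So the change in currency in circulation is +159 billion.

+159 billion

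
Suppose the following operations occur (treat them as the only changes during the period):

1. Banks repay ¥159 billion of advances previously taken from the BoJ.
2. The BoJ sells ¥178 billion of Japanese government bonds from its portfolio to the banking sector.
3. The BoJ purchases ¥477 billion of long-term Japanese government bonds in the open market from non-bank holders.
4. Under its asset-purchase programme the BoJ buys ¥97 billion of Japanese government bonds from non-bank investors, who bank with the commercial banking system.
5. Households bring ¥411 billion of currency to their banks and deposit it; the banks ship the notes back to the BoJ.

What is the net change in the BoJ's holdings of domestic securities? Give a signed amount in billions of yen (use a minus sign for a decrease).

BoJ balance sheet:
  Assets:      Securities +¥396B, Loans to banks −¥159B
  Liabilities: Bank reserves +¥648B, Currency in circulation −¥411B
So the change in the BoJ's holdings of domestic securities is +¥396 billion.

+¥396 billion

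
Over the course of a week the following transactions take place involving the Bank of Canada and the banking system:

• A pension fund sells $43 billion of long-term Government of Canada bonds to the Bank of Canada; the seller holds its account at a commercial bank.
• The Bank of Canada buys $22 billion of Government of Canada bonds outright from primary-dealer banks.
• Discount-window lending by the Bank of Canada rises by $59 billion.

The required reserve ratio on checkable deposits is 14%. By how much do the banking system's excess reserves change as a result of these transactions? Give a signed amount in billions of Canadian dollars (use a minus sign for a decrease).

+$117.98 billion

Asset purchase (from non-banks) $43 billion: reserves +$43B, deposits +$43B.
OMO purchase (from banks) $22 billion: reserves +$22B, deposits 0.
Discount-window loan $59 billion: reserves +$59B, deposits 0.
Totals: Δreserves = +$124B, Δdeposits = +$43B.
Δrequired reserves = 14% × +$43B = +$6.02B.
Δexcess reserves = Δreserves − Δrequired = +$124B − (+$6.02B) = +$117.98 billion.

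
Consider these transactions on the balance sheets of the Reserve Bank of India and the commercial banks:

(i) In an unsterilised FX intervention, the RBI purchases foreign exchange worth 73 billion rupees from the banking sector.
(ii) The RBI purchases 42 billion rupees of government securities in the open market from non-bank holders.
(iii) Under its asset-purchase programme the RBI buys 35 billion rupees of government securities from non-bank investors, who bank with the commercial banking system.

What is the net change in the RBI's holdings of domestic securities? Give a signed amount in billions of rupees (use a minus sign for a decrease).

+77 billion

FX purchase 73 billion rupees: the RBI's securities portfolio is untouched → 0.
Asset purchase (from non-banks) 42 billion rupees: securities added to the RBI's portfolio → +42B.
Asset purchase (from non-banks) 35 billion rupees: securities added to the RBI's portfolio → +35B.
Net: 0 + 42 + 35 = +77 billion.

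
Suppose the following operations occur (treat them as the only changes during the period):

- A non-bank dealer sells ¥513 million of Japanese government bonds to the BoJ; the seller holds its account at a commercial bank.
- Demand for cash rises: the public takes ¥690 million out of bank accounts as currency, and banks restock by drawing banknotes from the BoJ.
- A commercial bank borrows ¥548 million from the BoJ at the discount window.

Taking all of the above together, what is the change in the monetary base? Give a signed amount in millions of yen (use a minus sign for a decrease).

+¥1061 million

BoJ balance sheet:
  Assets:      Securities +¥513M, Loans to banks +¥548M
  Liabilities: Bank reserves +¥371M, Currency in circulation +¥690M
Monetary base = currency + reserves: +¥690M + (+¥371M) = +¥1061 million.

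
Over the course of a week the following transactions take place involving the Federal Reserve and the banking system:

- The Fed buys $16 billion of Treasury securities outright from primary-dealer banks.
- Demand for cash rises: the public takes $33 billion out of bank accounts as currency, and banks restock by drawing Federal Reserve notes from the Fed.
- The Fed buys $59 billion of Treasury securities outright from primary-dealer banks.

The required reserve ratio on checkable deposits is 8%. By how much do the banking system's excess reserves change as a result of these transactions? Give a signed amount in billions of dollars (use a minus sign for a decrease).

+$44.64 billion

OMO purchase (from banks) $16 billion: reserves +$16B, deposits 0.
Currency withdrawal $33 billion: reserves −$33B, deposits −$33B.
OMO purchase (from banks) $59 billion: reserves +$59B, deposits 0.
Totals: Δreserves = +$42B, Δdeposits = −$33B.
Δrequired reserves = 8% × −$33B = −$2.64B.
Δexcess reserves = Δreserves − Δrequired = +$42B − (−$2.64B) = +$44.64 billion.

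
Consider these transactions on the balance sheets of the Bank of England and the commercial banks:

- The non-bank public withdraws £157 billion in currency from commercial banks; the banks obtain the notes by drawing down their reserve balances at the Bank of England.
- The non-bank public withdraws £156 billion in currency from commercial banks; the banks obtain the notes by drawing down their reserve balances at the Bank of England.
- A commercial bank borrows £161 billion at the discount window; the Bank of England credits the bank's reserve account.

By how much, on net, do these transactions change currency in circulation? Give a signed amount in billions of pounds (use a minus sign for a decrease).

+£313 billion

Currency withdrawal £157 billion: notes leave the central bank → +£157B.
Currency withdrawal £156 billion: notes leave the central bank → +£156B.
Discount-window loan £161 billion: no currency enters or leaves circulation → 0.
Net: 157 + 156 + 0 = +£313 billion.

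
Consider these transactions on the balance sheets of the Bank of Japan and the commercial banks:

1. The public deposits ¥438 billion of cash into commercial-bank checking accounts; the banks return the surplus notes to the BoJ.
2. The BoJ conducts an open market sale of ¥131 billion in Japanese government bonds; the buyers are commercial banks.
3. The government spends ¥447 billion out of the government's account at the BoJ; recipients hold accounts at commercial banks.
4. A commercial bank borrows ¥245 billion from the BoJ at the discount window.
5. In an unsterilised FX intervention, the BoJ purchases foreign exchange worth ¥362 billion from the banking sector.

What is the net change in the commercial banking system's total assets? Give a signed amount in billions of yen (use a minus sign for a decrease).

+¥1130 billion

Currency deposit ¥438 billion: bank balance sheets expand → +¥438B.
OMO sale (to banks) ¥131 billion: just an asset swap on bank balance sheets → 0.
Government spending ¥447 billion: bank balance sheets expand → +¥447B.
Discount-window loan ¥245 billion: bank balance sheets expand → +¥245B.
FX purchase ¥362 billion: just an asset swap on bank balance sheets → 0.
Net: 438 + 0 + 447 + 245 + 0 = +¥1130 billion.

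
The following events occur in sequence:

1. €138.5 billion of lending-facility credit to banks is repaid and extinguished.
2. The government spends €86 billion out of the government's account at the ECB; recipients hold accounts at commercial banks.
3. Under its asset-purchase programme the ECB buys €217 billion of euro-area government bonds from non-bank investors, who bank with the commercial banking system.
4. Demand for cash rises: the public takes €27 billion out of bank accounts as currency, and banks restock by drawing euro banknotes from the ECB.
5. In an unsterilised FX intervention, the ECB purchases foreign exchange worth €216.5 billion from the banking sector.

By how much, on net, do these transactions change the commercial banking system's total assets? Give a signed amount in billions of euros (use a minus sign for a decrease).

+€137.5 billion

ECB balance sheet:
  Assets:      Securities +€217B, Loans to banks −€138.5B, Foreign assets +€216.5B
  Liabilities: Bank reserves +€354B, Currency in circulation +€27B, Government deposits −€86B
Commercial banking system:
  Assets:      Reserves at CB +€354B, Foreign assets −€216.5B
  Liabilities: Checkable deposits +€276B, Borrowings from CB −€138.5B
Change in total bank assets = +€137.5 billion.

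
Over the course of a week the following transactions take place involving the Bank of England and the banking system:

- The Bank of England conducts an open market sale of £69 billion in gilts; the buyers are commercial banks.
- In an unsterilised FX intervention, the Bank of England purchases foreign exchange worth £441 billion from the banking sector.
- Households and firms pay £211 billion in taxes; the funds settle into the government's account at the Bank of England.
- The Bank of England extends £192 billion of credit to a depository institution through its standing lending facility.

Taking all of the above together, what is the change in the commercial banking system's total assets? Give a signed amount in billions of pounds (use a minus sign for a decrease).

-£19 billion

OMO sale (to banks) £69 billion: just an asset swap on bank balance sheets → 0.
FX purchase £441 billion: just an asset swap on bank balance sheets → 0.
Government account inflow £211 billion: bank balance sheets shrink → −£211B.
Discount-window loan £192 billion: bank balance sheets expand → +£192B.
Net: 0 + 0 − 211 + 192 = -£19 billion.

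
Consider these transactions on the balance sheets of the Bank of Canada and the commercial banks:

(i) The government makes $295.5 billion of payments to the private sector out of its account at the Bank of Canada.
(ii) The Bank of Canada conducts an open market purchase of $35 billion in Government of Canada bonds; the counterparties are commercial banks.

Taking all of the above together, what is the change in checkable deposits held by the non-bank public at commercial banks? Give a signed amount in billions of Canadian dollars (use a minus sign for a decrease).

Bank of Canada balance sheet:
  Assets:      Securities +$35B
  Liabilities: Bank reserves +$330.5B, Government deposits −$295.5B
Commercial banking system:
  Assets:      Reserves at CB +$330.5B, Securities −$35B
  Liabilities: Checkable deposits +$295.5B
So the change in checkable deposits held by the non-bank public at commercial banks is +$295.5 billion.

+$295.5 billion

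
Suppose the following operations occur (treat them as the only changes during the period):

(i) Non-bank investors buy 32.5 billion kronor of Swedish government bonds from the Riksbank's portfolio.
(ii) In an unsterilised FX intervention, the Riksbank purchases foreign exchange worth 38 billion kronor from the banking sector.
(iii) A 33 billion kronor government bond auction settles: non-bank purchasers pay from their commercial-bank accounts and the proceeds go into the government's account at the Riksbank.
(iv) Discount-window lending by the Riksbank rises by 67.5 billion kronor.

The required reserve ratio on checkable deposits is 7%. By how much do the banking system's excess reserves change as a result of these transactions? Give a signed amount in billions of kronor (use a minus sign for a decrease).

+44.585 billion

Asset sale (to non-banks) 32.5 billion kronor: reserves −32.5B, deposits −32.5B.
FX purchase 38 billion kronor: reserves +38B, deposits 0.
Government account inflow 33 billion kronor: reserves −33B, deposits −33B.
Discount-window loan 67.5 billion kronor: reserves +67.5B, deposits 0.
Totals: Δreserves = +40B, Δdeposits = −65.5B.
Δrequired reserves = 7% × −65.5B = −4.585B.
Δexcess reserves = Δreserves − Δrequired = +40B − (−4.585B) = +44.585 billion.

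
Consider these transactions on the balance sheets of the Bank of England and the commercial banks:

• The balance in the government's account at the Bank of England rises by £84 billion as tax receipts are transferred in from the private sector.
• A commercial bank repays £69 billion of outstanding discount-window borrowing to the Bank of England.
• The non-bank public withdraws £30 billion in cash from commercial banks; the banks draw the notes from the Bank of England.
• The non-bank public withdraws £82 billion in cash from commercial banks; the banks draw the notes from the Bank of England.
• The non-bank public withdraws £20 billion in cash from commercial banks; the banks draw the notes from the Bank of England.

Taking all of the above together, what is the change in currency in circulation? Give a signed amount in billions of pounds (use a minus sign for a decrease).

Bank of England balance sheet:
  Assets:      Loans to banks −£69B
  Liabilities: Bank reserves −£285B, Currency in circulation +£132B, Government deposits +£84B
So the change in currency in circulation is +£132 billion.

+£132 billion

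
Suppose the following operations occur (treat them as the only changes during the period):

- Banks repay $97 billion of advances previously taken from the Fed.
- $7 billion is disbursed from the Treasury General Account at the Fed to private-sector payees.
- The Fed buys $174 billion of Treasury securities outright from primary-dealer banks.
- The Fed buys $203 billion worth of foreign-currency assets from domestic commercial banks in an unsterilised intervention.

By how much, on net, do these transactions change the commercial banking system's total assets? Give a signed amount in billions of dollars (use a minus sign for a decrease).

-$90 billion

Discount-window repayment $97 billion: bank balance sheets shrink → −$97B.
Government spending $7 billion: bank balance sheets expand → +$7B.
OMO purchase (from banks) $174 billion: just an asset swap on bank balance sheets → 0.
FX purchase $203 billion: just an asset swap on bank balance sheets → 0.
Net: −97 + 7 + 0 + 0 = -$90 billion.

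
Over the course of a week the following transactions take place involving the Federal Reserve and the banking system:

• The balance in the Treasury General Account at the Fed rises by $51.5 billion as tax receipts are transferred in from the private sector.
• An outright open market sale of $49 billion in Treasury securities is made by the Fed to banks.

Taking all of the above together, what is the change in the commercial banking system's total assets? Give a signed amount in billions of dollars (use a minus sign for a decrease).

-$51.5 billion

Government account inflow $51.5 billion: bank balance sheets shrink → −$51.5B.
OMO sale (to banks) $49 billion: just an asset swap on bank balance sheets → 0.
Net: −51.5 + 0 = -$51.5 billion.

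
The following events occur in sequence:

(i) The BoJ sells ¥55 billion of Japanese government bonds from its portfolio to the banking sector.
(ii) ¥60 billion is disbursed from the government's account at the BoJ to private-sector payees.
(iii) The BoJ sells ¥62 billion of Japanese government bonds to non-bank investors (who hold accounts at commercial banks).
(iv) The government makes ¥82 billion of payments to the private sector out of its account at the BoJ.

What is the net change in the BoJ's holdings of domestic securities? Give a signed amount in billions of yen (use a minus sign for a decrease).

-¥117 billion

OMO sale (to banks) ¥55 billion: securities removed from the BoJ's portfolio → −¥55B.
Government spending ¥60 billion: the BoJ's securities portfolio is untouched → 0.
Asset sale (to non-banks) ¥62 billion: securities removed from the BoJ's portfolio → −¥62B.
Government spending ¥82 billion: the BoJ's securities portfolio is untouched → 0.
Net: −55 + 0 − 62 + 0 = -¥117 billion.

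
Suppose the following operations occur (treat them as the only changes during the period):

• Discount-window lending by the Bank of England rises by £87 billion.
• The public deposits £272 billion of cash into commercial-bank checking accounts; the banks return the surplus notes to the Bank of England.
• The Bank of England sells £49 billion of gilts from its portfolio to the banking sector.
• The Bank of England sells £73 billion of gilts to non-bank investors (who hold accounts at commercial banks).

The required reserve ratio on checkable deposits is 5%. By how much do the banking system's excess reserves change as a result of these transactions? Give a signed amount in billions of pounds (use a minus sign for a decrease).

+£227.05 billion

Discount-window loan £87 billion: reserves +£87B, deposits 0.
Currency deposit £272 billion: reserves +£272B, deposits +£272B.
OMO sale (to banks) £49 billion: reserves −£49B, deposits 0.
Asset sale (to non-banks) £73 billion: reserves −£73B, deposits −£73B.
Totals: Δreserves = +£237B, Δdeposits = +£199B.
Δrequired reserves = 5% × +£199B = +£9.95B.
Δexcess reserves = Δreserves − Δrequired = +£237B − (+£9.95B) = +£227.05 billion.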